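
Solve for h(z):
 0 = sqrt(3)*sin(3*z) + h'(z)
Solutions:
 h(z) = C1 + sqrt(3)*cos(3*z)/3


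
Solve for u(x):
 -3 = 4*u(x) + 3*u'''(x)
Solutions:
 u(x) = C3*exp(-6^(2/3)*x/3) + (C1*sin(2^(2/3)*3^(1/6)*x/2) + C2*cos(2^(2/3)*3^(1/6)*x/2))*exp(6^(2/3)*x/6) - 3/4


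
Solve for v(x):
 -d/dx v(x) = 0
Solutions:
 v(x) = C1


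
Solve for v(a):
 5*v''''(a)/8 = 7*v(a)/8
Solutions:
 v(a) = C1*exp(-5^(3/4)*7^(1/4)*a/5) + C2*exp(5^(3/4)*7^(1/4)*a/5) + C3*sin(5^(3/4)*7^(1/4)*a/5) + C4*cos(5^(3/4)*7^(1/4)*a/5)


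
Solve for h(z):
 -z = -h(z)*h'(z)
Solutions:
 h(z) = -sqrt(C1 + z^2)
 h(z) = sqrt(C1 + z^2)


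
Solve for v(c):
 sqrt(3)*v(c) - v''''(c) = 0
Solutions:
 v(c) = C1*exp(-3^(1/8)*c) + C2*exp(3^(1/8)*c) + C3*sin(3^(1/8)*c) + C4*cos(3^(1/8)*c)


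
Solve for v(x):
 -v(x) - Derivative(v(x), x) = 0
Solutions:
 v(x) = C1*exp(-x)


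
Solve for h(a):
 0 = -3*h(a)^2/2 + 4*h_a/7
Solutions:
 h(a) = -8/(C1 + 21*a)


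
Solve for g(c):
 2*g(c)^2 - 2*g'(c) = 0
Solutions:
 g(c) = -1/(C1 + c)


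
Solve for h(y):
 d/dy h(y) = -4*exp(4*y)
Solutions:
 h(y) = C1 - exp(4*y)


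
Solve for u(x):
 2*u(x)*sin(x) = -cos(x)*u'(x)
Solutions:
 u(x) = C1*cos(x)^2


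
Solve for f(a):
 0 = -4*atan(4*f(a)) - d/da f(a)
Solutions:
 Integral(1/atan(4*_y), (_y, f(a))) = C1 - 4*a


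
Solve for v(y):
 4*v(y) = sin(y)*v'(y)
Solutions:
 v(y) = C1*(cos(y)^2 - 2*cos(y) + 1)/(cos(y)^2 + 2*cos(y) + 1)


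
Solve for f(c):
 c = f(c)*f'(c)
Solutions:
 f(c) = -sqrt(C1 + c^2)
 f(c) = sqrt(C1 + c^2)


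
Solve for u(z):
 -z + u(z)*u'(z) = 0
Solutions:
 u(z) = -sqrt(C1 + z^2)
 u(z) = sqrt(C1 + z^2)


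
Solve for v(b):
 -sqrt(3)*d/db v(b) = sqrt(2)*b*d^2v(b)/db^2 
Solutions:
 v(b) = C1 + C2*b^(1 - sqrt(6)/2)


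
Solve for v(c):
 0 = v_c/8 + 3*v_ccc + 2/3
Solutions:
 v(c) = C1 + C2*sin(sqrt(6)*c/12) + C3*cos(sqrt(6)*c/12) - 16*c/3


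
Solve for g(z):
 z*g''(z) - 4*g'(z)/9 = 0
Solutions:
 g(z) = C1 + C2*z^(13/9)


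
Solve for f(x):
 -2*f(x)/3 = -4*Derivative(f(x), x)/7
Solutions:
 f(x) = C1*exp(7*x/6)


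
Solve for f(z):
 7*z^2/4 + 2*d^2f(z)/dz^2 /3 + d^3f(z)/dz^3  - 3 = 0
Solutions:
 f(z) = C1 + C2*z + C3*exp(-2*z/3) - 7*z^4/32 + 21*z^3/16 - 117*z^2/32


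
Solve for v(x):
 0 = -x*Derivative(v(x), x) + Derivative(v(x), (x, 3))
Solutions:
 v(x) = C1 + Integral(C2*airyai(x) + C3*airybi(x), x)


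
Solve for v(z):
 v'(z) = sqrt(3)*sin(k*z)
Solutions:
 v(z) = C1 - sqrt(3)*cos(k*z)/k


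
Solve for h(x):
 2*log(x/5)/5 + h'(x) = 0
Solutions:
 h(x) = C1 - 2*x*log(x)/5 + 2*x/5 + 2*x*log(5)/5


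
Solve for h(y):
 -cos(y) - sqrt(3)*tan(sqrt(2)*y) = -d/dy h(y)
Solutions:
 h(y) = C1 - sqrt(6)*log(cos(sqrt(2)*y))/2 + sin(y)


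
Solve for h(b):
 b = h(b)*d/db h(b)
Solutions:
 h(b) = -sqrt(C1 + b^2)
 h(b) = sqrt(C1 + b^2)


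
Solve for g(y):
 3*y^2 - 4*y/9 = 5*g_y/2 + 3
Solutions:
 g(y) = C1 + 2*y^3/5 - 4*y^2/45 - 6*y/5


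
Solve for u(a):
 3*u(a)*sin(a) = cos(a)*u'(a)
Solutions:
 u(a) = C1/cos(a)^3


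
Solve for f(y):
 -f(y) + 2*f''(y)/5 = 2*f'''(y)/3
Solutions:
 f(y) = C1*exp(y*(2*2^(2/3)/(5*sqrt(5505) + 371)^(1/3) + 4 + 2^(1/3)*(5*sqrt(5505) + 371)^(1/3))/20)*sin(2^(1/3)*sqrt(3)*y*(-(5*sqrt(5505) + 371)^(1/3) + 2*2^(1/3)/(5*sqrt(5505) + 371)^(1/3))/20) + C2*exp(y*(2*2^(2/3)/(5*sqrt(5505) + 371)^(1/3) + 4 + 2^(1/3)*(5*sqrt(5505) + 371)^(1/3))/20)*cos(2^(1/3)*sqrt(3)*y*(-(5*sqrt(5505) + 371)^(1/3) + 2*2^(1/3)/(5*sqrt(5505) + 371)^(1/3))/20) + C3*exp(y*(-2^(1/3)*(5*sqrt(5505) + 371)^(1/3) - 2*2^(2/3)/(5*sqrt(5505) + 371)^(1/3) + 2)/10)


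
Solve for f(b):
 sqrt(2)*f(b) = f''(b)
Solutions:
 f(b) = C1*exp(-2^(1/4)*b) + C2*exp(2^(1/4)*b)


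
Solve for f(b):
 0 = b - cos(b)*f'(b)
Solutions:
 f(b) = C1 + Integral(b/cos(b), b)


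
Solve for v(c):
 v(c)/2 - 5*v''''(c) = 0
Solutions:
 v(c) = C1*exp(-10^(3/4)*c/10) + C2*exp(10^(3/4)*c/10) + C3*sin(10^(3/4)*c/10) + C4*cos(10^(3/4)*c/10)


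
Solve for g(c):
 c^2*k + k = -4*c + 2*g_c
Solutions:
 g(c) = C1 + c^3*k/6 + c^2 + c*k/2


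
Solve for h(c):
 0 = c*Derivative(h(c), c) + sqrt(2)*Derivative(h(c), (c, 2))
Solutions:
 h(c) = C1 + C2*erf(2^(1/4)*c/2)


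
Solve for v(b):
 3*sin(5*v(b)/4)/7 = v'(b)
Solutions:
 -3*b/7 + 2*log(cos(5*v(b)/4) - 1)/5 - 2*log(cos(5*v(b)/4) + 1)/5 = C1


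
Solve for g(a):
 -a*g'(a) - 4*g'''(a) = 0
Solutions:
 g(a) = C1 + Integral(C2*airyai(-2^(1/3)*a/2) + C3*airybi(-2^(1/3)*a/2), a)


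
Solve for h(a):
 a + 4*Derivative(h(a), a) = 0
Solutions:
 h(a) = C1 - a^2/8


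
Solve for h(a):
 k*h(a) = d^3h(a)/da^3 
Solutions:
 h(a) = C1*exp(a*k^(1/3)) + C2*exp(a*k^(1/3)*(-1 + sqrt(3)*I)/2) + C3*exp(-a*k^(1/3)*(1 + sqrt(3)*I)/2)


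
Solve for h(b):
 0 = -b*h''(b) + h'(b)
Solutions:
 h(b) = C1 + C2*b^2


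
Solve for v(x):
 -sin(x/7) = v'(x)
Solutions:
 v(x) = C1 + 7*cos(x/7)


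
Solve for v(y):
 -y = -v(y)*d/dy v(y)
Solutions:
 v(y) = -sqrt(C1 + y^2)
 v(y) = sqrt(C1 + y^2)


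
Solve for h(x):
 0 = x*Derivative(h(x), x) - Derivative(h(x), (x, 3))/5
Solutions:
 h(x) = C1 + Integral(C2*airyai(5^(1/3)*x) + C3*airybi(5^(1/3)*x), x)


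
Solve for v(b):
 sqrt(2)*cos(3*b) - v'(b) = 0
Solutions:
 v(b) = C1 + sqrt(2)*sin(3*b)/3


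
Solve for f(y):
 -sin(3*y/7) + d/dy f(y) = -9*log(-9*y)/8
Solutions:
 f(y) = C1 - 9*y*log(-y)/8 - 9*y*log(3)/4 + 9*y/8 - 7*cos(3*y/7)/3


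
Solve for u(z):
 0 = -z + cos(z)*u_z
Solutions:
 u(z) = C1 + Integral(z/cos(z), z)


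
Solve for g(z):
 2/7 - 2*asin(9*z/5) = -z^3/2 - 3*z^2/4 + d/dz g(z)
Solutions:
 g(z) = C1 + z^4/8 + z^3/4 - 2*z*asin(9*z/5) + 2*z/7 - 2*sqrt(25 - 81*z^2)/9


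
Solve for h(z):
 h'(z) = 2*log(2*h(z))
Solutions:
 -Integral(1/(log(_y) + log(2)), (_y, h(z)))/2 = C1 - z


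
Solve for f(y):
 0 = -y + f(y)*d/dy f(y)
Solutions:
 f(y) = -sqrt(C1 + y^2)
 f(y) = sqrt(C1 + y^2)


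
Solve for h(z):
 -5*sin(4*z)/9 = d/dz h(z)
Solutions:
 h(z) = C1 + 5*cos(4*z)/36


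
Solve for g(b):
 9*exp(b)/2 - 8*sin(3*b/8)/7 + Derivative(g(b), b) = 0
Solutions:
 g(b) = C1 - 9*exp(b)/2 - 64*cos(3*b/8)/21


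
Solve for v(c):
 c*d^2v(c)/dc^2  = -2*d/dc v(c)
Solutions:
 v(c) = C1 + C2/c


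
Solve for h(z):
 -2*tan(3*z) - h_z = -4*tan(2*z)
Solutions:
 h(z) = C1 - 2*log(cos(2*z)) + 2*log(cos(3*z))/3


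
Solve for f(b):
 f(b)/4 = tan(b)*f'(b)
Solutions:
 f(b) = C1*sin(b)^(1/4)


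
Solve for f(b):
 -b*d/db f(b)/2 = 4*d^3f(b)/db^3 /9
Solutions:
 f(b) = C1 + Integral(C2*airyai(-3^(2/3)*b/2) + C3*airybi(-3^(2/3)*b/2), b)


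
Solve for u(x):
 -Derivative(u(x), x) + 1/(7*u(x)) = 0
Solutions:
 u(x) = -sqrt(C1 + 14*x)/7
 u(x) = sqrt(C1 + 14*x)/7


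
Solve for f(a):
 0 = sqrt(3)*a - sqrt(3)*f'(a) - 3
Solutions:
 f(a) = C1 + a^2/2 - sqrt(3)*a


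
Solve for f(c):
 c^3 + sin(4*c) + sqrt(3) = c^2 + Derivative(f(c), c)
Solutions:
 f(c) = C1 + c^4/4 - c^3/3 + sqrt(3)*c - cos(4*c)/4


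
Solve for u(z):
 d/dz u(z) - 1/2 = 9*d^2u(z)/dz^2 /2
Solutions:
 u(z) = C1 + C2*exp(2*z/9) + z/2


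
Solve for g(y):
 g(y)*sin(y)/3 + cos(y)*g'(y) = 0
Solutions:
 g(y) = C1*cos(y)^(1/3)


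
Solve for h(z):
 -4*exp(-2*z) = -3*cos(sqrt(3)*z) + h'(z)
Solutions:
 h(z) = C1 + sqrt(3)*sin(sqrt(3)*z) + 2*exp(-2*z)


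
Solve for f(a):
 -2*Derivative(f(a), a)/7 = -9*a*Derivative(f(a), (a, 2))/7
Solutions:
 f(a) = C1 + C2*a^(11/9)


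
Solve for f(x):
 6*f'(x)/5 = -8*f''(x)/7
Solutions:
 f(x) = C1 + C2*exp(-21*x/20)


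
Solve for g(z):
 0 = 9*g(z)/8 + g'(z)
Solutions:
 g(z) = C1*exp(-9*z/8)


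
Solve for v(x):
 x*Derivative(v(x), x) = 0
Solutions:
 v(x) = C1


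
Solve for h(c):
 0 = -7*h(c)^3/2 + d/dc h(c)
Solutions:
 h(c) = -sqrt(-1/(C1 + 7*c))
 h(c) = sqrt(-1/(C1 + 7*c))


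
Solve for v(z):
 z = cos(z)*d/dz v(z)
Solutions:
 v(z) = C1 + Integral(z/cos(z), z)


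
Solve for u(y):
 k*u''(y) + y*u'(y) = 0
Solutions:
 u(y) = C1 + C2*sqrt(k)*erf(sqrt(2)*y*sqrt(1/k)/2)


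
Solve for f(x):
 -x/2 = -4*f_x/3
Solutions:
 f(x) = C1 + 3*x^2/16


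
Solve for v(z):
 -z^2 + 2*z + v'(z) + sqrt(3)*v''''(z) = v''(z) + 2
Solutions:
 v(z) = C1 + C2*exp(z*(2*6^(1/3)/(sqrt(81 - 4*sqrt(3)) + 9)^(1/3) + 2^(2/3)*3^(1/6)*(sqrt(81 - 4*sqrt(3)) + 9)^(1/3))/12)*sin(z*(-6^(2/3)*(sqrt(81 - 4*sqrt(3)) + 9)^(1/3) + 2*2^(1/3)*3^(5/6)/(sqrt(81 - 4*sqrt(3)) + 9)^(1/3))/12) + C3*exp(z*(2*6^(1/3)/(sqrt(81 - 4*sqrt(3)) + 9)^(1/3) + 2^(2/3)*3^(1/6)*(sqrt(81 - 4*sqrt(3)) + 9)^(1/3))/12)*cos(z*(-6^(2/3)*(sqrt(81 - 4*sqrt(3)) + 9)^(1/3) + 2*2^(1/3)*3^(5/6)/(sqrt(81 - 4*sqrt(3)) + 9)^(1/3))/12) + C4*exp(-z*(2*6^(1/3)/(sqrt(81 - 4*sqrt(3)) + 9)^(1/3) + 2^(2/3)*3^(1/6)*(sqrt(81 - 4*sqrt(3)) + 9)^(1/3))/6) + z^3/3 + 2*z


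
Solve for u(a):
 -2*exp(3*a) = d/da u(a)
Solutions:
 u(a) = C1 - 2*exp(3*a)/3


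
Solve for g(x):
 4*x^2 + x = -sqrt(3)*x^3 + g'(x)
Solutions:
 g(x) = C1 + sqrt(3)*x^4/4 + 4*x^3/3 + x^2/2


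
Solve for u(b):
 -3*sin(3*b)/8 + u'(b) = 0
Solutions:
 u(b) = C1 - cos(3*b)/8


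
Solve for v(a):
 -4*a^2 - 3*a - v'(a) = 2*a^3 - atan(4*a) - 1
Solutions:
 v(a) = C1 - a^4/2 - 4*a^3/3 - 3*a^2/2 + a*atan(4*a) + a - log(16*a^2 + 1)/8


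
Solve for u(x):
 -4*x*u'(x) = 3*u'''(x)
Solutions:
 u(x) = C1 + Integral(C2*airyai(-6^(2/3)*x/3) + C3*airybi(-6^(2/3)*x/3), x)


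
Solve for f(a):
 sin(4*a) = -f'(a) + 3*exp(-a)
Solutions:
 f(a) = C1 + cos(4*a)/4 - 3*exp(-a)


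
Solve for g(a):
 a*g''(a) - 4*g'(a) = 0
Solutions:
 g(a) = C1 + C2*a^5


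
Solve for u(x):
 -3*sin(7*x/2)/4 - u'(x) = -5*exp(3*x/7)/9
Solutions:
 u(x) = C1 + 35*exp(3*x/7)/27 + 3*cos(7*x/2)/14


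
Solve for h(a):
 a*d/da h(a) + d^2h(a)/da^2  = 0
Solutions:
 h(a) = C1 + C2*erf(sqrt(2)*a/2)


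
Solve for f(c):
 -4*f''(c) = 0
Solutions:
 f(c) = C1 + C2*c


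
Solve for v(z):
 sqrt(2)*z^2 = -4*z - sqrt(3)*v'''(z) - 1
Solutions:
 v(z) = C1 + C2*z + C3*z^2 - sqrt(6)*z^5/180 - sqrt(3)*z^4/18 - sqrt(3)*z^3/18


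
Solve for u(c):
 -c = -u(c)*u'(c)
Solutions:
 u(c) = -sqrt(C1 + c^2)
 u(c) = sqrt(C1 + c^2)


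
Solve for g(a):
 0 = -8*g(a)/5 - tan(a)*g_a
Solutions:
 g(a) = C1/sin(a)^(8/5)


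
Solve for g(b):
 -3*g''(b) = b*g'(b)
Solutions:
 g(b) = C1 + C2*erf(sqrt(6)*b/6)


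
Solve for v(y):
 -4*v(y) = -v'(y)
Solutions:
 v(y) = C1*exp(4*y)


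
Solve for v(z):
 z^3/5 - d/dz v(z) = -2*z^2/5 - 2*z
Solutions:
 v(z) = C1 + z^4/20 + 2*z^3/15 + z^2


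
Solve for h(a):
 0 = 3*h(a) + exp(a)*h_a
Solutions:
 h(a) = C1*exp(3*exp(-a))


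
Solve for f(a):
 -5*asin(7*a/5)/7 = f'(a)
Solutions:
 f(a) = C1 - 5*a*asin(7*a/5)/7 - 5*sqrt(25 - 49*a^2)/49


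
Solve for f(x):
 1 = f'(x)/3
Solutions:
 f(x) = C1 + 3*x


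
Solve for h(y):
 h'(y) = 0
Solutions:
 h(y) = C1


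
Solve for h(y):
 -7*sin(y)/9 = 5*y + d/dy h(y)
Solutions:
 h(y) = C1 - 5*y^2/2 + 7*cos(y)/9


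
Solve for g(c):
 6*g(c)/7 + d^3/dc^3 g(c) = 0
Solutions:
 g(c) = C3*exp(-6^(1/3)*7^(2/3)*c/7) + (C1*sin(2^(1/3)*3^(5/6)*7^(2/3)*c/14) + C2*cos(2^(1/3)*3^(5/6)*7^(2/3)*c/14))*exp(6^(1/3)*7^(2/3)*c/14)


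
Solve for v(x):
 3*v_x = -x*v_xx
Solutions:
 v(x) = C1 + C2/x^2


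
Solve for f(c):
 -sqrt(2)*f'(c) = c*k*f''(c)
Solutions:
 f(c) = C1 + c^(((re(k) - sqrt(2))*re(k) + im(k)^2)/(re(k)^2 + im(k)^2))*(C2*sin(sqrt(2)*log(c)*Abs(im(k))/(re(k)^2 + im(k)^2)) + C3*cos(sqrt(2)*log(c)*im(k)/(re(k)^2 + im(k)^2)))


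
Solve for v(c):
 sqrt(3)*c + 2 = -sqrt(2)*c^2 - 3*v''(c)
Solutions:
 v(c) = C1 + C2*c - sqrt(2)*c^4/36 - sqrt(3)*c^3/18 - c^2/3


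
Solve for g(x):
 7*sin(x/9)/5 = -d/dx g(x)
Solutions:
 g(x) = C1 + 63*cos(x/9)/5


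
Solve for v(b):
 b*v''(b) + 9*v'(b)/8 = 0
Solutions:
 v(b) = C1 + C2/b^(1/8)


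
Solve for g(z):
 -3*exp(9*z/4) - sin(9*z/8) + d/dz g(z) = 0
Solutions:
 g(z) = C1 + 4*exp(9*z/4)/3 - 8*cos(9*z/8)/9


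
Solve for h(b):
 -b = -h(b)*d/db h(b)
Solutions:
 h(b) = -sqrt(C1 + b^2)
 h(b) = sqrt(C1 + b^2)


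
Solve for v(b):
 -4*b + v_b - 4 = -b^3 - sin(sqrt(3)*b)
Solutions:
 v(b) = C1 - b^4/4 + 2*b^2 + 4*b + sqrt(3)*cos(sqrt(3)*b)/3


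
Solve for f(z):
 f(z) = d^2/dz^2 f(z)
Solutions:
 f(z) = C1*exp(-z) + C2*exp(z)


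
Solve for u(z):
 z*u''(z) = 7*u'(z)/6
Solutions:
 u(z) = C1 + C2*z^(13/6)


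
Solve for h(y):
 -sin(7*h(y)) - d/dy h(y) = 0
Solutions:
 h(y) = -acos((-C1 - exp(14*y))/(C1 - exp(14*y)))/7 + 2*pi/7
 h(y) = acos((-C1 - exp(14*y))/(C1 - exp(14*y)))/7


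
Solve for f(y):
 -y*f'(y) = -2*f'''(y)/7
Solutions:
 f(y) = C1 + Integral(C2*airyai(2^(2/3)*7^(1/3)*y/2) + C3*airybi(2^(2/3)*7^(1/3)*y/2), y)


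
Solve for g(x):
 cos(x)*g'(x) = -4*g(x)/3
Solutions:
 g(x) = C1*(sin(x) - 1)^(2/3)/(sin(x) + 1)^(2/3)


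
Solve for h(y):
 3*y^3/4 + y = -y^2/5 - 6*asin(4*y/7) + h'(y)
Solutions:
 h(y) = C1 + 3*y^4/16 + y^3/15 + y^2/2 + 6*y*asin(4*y/7) + 3*sqrt(49 - 16*y^2)/2


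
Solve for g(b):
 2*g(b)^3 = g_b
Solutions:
 g(b) = -sqrt(2)*sqrt(-1/(C1 + 2*b))/2
 g(b) = sqrt(2)*sqrt(-1/(C1 + 2*b))/2


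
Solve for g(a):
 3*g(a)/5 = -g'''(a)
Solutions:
 g(a) = C3*exp(-3^(1/3)*5^(2/3)*a/5) + (C1*sin(3^(5/6)*5^(2/3)*a/10) + C2*cos(3^(5/6)*5^(2/3)*a/10))*exp(3^(1/3)*5^(2/3)*a/10)


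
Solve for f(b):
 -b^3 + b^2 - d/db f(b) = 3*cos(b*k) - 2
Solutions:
 f(b) = C1 - b^4/4 + b^3/3 + 2*b - 3*sin(b*k)/k


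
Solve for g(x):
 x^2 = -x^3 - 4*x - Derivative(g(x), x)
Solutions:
 g(x) = C1 - x^4/4 - x^3/3 - 2*x^2


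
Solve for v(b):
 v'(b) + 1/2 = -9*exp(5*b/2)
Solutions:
 v(b) = C1 - b/2 - 18*exp(5*b/2)/5


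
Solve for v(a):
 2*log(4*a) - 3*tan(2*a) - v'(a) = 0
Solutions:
 v(a) = C1 + 2*a*log(a) - 2*a + 4*a*log(2) + 3*log(cos(2*a))/2


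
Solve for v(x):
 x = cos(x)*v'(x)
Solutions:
 v(x) = C1 + Integral(x/cos(x), x)


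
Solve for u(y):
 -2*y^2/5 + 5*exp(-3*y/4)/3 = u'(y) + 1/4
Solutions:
 u(y) = C1 - 2*y^3/15 - y/4 - 20*exp(-3*y/4)/9


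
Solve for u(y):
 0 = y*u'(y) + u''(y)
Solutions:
 u(y) = C1 + C2*erf(sqrt(2)*y/2)


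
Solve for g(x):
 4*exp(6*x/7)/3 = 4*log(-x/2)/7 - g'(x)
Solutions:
 g(x) = C1 + 4*x*log(-x)/7 + 4*x*(-1 - log(2))/7 - 14*exp(6*x/7)/9


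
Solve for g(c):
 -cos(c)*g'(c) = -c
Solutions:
 g(c) = C1 + Integral(c/cos(c), c)


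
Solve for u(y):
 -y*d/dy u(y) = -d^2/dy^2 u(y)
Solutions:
 u(y) = C1 + C2*erfi(sqrt(2)*y/2)


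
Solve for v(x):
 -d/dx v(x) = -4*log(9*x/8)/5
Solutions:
 v(x) = C1 + 4*x*log(x)/5 - 12*x*log(2)/5 - 4*x/5 + 8*x*log(3)/5


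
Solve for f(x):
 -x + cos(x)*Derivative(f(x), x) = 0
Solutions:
 f(x) = C1 + Integral(x/cos(x), x)


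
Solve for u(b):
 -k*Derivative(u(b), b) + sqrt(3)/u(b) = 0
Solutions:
 u(b) = -sqrt(C1 + 2*sqrt(3)*b/k)
 u(b) = sqrt(C1 + 2*sqrt(3)*b/k)


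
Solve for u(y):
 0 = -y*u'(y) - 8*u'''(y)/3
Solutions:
 u(y) = C1 + Integral(C2*airyai(-3^(1/3)*y/2) + C3*airybi(-3^(1/3)*y/2), y)


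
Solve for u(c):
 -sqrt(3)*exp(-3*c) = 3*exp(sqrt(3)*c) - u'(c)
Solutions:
 u(c) = C1 + sqrt(3)*exp(sqrt(3)*c) - sqrt(3)*exp(-3*c)/3


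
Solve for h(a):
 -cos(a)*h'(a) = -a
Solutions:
 h(a) = C1 + Integral(a/cos(a), a)


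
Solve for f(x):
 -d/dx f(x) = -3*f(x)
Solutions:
 f(x) = C1*exp(3*x)


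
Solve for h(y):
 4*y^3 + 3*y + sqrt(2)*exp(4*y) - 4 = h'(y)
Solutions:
 h(y) = C1 + y^4 + 3*y^2/2 - 4*y + sqrt(2)*exp(4*y)/4


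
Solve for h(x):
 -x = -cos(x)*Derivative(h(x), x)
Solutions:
 h(x) = C1 + Integral(x/cos(x), x)


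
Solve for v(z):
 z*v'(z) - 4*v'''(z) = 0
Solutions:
 v(z) = C1 + Integral(C2*airyai(2^(1/3)*z/2) + C3*airybi(2^(1/3)*z/2), z)


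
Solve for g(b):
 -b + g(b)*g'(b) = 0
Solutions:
 g(b) = -sqrt(C1 + b^2)
 g(b) = sqrt(C1 + b^2)


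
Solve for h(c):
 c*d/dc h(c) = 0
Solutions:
 h(c) = C1


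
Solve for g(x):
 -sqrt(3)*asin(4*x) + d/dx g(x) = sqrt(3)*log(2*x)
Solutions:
 g(x) = C1 + sqrt(3)*x*(log(x) - 1) + sqrt(3)*x*log(2) + sqrt(3)*(x*asin(4*x) + sqrt(1 - 16*x^2)/4)


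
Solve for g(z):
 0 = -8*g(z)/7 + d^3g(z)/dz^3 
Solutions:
 g(z) = C3*exp(2*7^(2/3)*z/7) + (C1*sin(sqrt(3)*7^(2/3)*z/7) + C2*cos(sqrt(3)*7^(2/3)*z/7))*exp(-7^(2/3)*z/7)


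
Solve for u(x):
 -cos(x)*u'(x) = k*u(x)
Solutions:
 u(x) = C1*exp(k*(log(sin(x) - 1) - log(sin(x) + 1))/2)


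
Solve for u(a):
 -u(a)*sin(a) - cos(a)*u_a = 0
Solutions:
 u(a) = C1*cos(a)


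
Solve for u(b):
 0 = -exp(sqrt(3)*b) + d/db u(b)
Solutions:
 u(b) = C1 + sqrt(3)*exp(sqrt(3)*b)/3


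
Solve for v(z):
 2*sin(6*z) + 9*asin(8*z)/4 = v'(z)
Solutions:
 v(z) = C1 + 9*z*asin(8*z)/4 + 9*sqrt(1 - 64*z^2)/32 - cos(6*z)/3


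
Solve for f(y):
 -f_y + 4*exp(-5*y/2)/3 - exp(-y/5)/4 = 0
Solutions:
 f(y) = C1 - 8*exp(-5*y/2)/15 + 5*exp(-y/5)/4


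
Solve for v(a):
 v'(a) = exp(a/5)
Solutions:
 v(a) = C1 + 5*exp(a/5)


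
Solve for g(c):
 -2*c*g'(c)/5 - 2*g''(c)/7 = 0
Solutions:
 g(c) = C1 + C2*erf(sqrt(70)*c/10)


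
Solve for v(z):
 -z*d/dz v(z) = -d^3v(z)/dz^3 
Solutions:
 v(z) = C1 + Integral(C2*airyai(z) + C3*airybi(z), z)


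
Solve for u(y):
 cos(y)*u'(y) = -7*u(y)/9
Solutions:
 u(y) = C1*(sin(y) - 1)^(7/18)/(sin(y) + 1)^(7/18)


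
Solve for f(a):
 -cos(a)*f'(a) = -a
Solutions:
 f(a) = C1 + Integral(a/cos(a), a)


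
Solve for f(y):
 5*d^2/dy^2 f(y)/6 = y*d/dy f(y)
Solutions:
 f(y) = C1 + C2*erfi(sqrt(15)*y/5)


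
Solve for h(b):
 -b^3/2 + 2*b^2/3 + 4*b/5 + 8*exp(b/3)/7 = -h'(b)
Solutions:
 h(b) = C1 + b^4/8 - 2*b^3/9 - 2*b^2/5 - 24*exp(b/3)/7


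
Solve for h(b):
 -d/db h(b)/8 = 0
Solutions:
 h(b) = C1


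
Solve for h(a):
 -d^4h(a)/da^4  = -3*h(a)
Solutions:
 h(a) = C1*exp(-3^(1/4)*a) + C2*exp(3^(1/4)*a) + C3*sin(3^(1/4)*a) + C4*cos(3^(1/4)*a)


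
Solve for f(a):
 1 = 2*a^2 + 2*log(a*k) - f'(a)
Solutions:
 f(a) = C1 + 2*a^3/3 + 2*a*log(a*k) - 3*a


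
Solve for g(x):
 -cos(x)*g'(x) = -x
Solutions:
 g(x) = C1 + Integral(x/cos(x), x)


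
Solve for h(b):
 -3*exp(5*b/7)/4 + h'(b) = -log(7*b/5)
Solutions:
 h(b) = C1 - b*log(b) + b*(-log(7) + 1 + log(5)) + 21*exp(5*b/7)/20


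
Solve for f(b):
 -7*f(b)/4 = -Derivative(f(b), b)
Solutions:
 f(b) = C1*exp(7*b/4)


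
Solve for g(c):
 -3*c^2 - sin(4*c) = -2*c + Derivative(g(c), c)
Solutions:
 g(c) = C1 - c^3 + c^2 + cos(4*c)/4


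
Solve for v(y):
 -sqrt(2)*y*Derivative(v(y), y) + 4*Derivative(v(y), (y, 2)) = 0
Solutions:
 v(y) = C1 + C2*erfi(2^(3/4)*y/4)


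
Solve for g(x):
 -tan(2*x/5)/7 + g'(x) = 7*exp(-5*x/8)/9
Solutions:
 g(x) = C1 + 5*log(tan(2*x/5)^2 + 1)/28 - 56*exp(-5*x/8)/45


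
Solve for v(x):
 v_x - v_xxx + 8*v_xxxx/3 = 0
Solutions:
 v(x) = C1 + C2*exp(x*((8*sqrt(141) + 95)^(-1/3) + 2 + (8*sqrt(141) + 95)^(1/3))/16)*sin(sqrt(3)*x*(-(8*sqrt(141) + 95)^(1/3) + (8*sqrt(141) + 95)^(-1/3))/16) + C3*exp(x*((8*sqrt(141) + 95)^(-1/3) + 2 + (8*sqrt(141) + 95)^(1/3))/16)*cos(sqrt(3)*x*(-(8*sqrt(141) + 95)^(1/3) + (8*sqrt(141) + 95)^(-1/3))/16) + C4*exp(x*(-(8*sqrt(141) + 95)^(1/3) - 1/(8*sqrt(141) + 95)^(1/3) + 1)/8)


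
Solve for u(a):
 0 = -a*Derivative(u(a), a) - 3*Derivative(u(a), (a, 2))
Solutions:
 u(a) = C1 + C2*erf(sqrt(6)*a/6)


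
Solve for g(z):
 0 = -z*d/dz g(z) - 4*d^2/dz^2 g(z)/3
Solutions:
 g(z) = C1 + C2*erf(sqrt(6)*z/4)


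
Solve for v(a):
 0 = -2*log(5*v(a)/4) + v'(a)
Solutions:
 Integral(1/(-log(_y) - log(5) + 2*log(2)), (_y, v(a)))/2 = C1 - a


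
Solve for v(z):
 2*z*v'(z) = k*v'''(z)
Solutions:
 v(z) = C1 + Integral(C2*airyai(2^(1/3)*z*(1/k)^(1/3)) + C3*airybi(2^(1/3)*z*(1/k)^(1/3)), z)


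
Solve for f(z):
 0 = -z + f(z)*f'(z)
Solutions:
 f(z) = -sqrt(C1 + z^2)
 f(z) = sqrt(C1 + z^2)


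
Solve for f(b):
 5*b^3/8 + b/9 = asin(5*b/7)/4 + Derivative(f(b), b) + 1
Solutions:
 f(b) = C1 + 5*b^4/32 + b^2/18 - b*asin(5*b/7)/4 - b - sqrt(49 - 25*b^2)/20


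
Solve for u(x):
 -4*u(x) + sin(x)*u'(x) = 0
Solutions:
 u(x) = C1*(cos(x)^2 - 2*cos(x) + 1)/(cos(x)^2 + 2*cos(x) + 1)


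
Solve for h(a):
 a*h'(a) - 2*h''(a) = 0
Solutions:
 h(a) = C1 + C2*erfi(a/2)


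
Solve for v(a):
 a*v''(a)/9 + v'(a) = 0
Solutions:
 v(a) = C1 + C2/a^8


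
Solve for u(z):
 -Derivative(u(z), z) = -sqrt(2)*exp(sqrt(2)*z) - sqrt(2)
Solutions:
 u(z) = C1 + sqrt(2)*z + exp(sqrt(2)*z)


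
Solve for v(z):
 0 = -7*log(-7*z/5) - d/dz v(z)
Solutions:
 v(z) = C1 - 7*z*log(-z) + 7*z*(-log(7) + 1 + log(5))


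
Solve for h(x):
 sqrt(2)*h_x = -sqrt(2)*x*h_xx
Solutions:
 h(x) = C1 + C2*log(x)


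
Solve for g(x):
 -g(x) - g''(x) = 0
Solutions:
 g(x) = C1*sin(x) + C2*cos(x)


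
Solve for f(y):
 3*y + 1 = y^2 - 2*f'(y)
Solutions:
 f(y) = C1 + y^3/6 - 3*y^2/4 - y/2


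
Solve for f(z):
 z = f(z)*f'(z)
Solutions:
 f(z) = -sqrt(C1 + z^2)
 f(z) = sqrt(C1 + z^2)


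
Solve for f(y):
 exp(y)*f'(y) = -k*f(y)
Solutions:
 f(y) = C1*exp(k*exp(-y))


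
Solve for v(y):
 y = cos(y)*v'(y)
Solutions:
 v(y) = C1 + Integral(y/cos(y), y)


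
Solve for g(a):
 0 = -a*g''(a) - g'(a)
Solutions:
 g(a) = C1 + C2*log(a)


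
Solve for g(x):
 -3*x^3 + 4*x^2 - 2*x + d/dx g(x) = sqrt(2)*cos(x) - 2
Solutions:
 g(x) = C1 + 3*x^4/4 - 4*x^3/3 + x^2 - 2*x + sqrt(2)*sin(x)


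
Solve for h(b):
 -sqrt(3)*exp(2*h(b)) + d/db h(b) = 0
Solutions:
 h(b) = log(-sqrt(-1/(C1 + sqrt(3)*b))) - log(2)/2
 h(b) = log(-1/(C1 + sqrt(3)*b))/2 - log(2)/2


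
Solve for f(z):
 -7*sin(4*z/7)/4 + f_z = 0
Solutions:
 f(z) = C1 - 49*cos(4*z/7)/16


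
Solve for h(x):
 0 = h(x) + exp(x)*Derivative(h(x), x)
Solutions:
 h(x) = C1*exp(exp(-x))


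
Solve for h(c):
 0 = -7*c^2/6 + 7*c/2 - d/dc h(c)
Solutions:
 h(c) = C1 - 7*c^3/18 + 7*c^2/4


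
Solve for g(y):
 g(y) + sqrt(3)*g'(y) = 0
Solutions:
 g(y) = C1*exp(-sqrt(3)*y/3)


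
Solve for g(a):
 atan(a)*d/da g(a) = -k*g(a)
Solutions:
 g(a) = C1*exp(-k*Integral(1/atan(a), a))


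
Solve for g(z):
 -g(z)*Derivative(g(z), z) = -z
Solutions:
 g(z) = -sqrt(C1 + z^2)
 g(z) = sqrt(C1 + z^2)


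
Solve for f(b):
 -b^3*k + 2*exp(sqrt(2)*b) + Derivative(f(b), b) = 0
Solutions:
 f(b) = C1 + b^4*k/4 - sqrt(2)*exp(sqrt(2)*b)


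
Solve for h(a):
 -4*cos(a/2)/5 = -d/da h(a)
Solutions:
 h(a) = C1 + 8*sin(a/2)/5


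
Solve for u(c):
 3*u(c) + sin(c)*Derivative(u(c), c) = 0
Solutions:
 u(c) = C1*(cos(c) + 1)^(3/2)/(cos(c) - 1)^(3/2)


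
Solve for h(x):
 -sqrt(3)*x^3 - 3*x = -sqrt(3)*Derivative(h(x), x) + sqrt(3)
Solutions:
 h(x) = C1 + x^4/4 + sqrt(3)*x^2/2 + x


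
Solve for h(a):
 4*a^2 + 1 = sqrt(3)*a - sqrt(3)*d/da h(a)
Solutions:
 h(a) = C1 - 4*sqrt(3)*a^3/9 + a^2/2 - sqrt(3)*a/3


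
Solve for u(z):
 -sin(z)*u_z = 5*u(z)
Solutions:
 u(z) = C1*sqrt(cos(z) + 1)*(cos(z)^2 + 2*cos(z) + 1)/(sqrt(cos(z) - 1)*(cos(z)^2 - 2*cos(z) + 1))


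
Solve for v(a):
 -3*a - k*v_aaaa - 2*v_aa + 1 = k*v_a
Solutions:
 v(a) = C1 + C2*exp(2^(1/3)*a*(6^(1/3)*(sqrt(3)*sqrt(27 + 32/k^3) + 9)^(1/3)/12 - 2^(1/3)*3^(5/6)*I*(sqrt(3)*sqrt(27 + 32/k^3) + 9)^(1/3)/12 + 4/(k*(-3^(1/3) + 3^(5/6)*I)*(sqrt(3)*sqrt(27 + 32/k^3) + 9)^(1/3)))) + C3*exp(2^(1/3)*a*(6^(1/3)*(sqrt(3)*sqrt(27 + 32/k^3) + 9)^(1/3)/12 + 2^(1/3)*3^(5/6)*I*(sqrt(3)*sqrt(27 + 32/k^3) + 9)^(1/3)/12 - 4/(k*(3^(1/3) + 3^(5/6)*I)*(sqrt(3)*sqrt(27 + 32/k^3) + 9)^(1/3)))) + C4*exp(6^(1/3)*a*(-2^(1/3)*(sqrt(3)*sqrt(27 + 32/k^3) + 9)^(1/3) + 4*3^(1/3)/(k*(sqrt(3)*sqrt(27 + 32/k^3) + 9)^(1/3)))/6) - 3*a^2/(2*k) + a/k + 6*a/k^2


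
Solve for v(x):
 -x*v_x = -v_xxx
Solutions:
 v(x) = C1 + Integral(C2*airyai(x) + C3*airybi(x), x)


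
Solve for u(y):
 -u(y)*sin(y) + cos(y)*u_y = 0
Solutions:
 u(y) = C1/cos(y)


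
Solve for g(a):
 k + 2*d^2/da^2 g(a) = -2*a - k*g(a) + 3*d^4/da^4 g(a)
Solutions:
 g(a) = C1*exp(-sqrt(3)*a*sqrt(1 - sqrt(3*k + 1))/3) + C2*exp(sqrt(3)*a*sqrt(1 - sqrt(3*k + 1))/3) + C3*exp(-sqrt(3)*a*sqrt(sqrt(3*k + 1) + 1)/3) + C4*exp(sqrt(3)*a*sqrt(sqrt(3*k + 1) + 1)/3) - 2*a/k - 1


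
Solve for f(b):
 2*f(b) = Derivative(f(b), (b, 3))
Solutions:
 f(b) = C3*exp(2^(1/3)*b) + (C1*sin(2^(1/3)*sqrt(3)*b/2) + C2*cos(2^(1/3)*sqrt(3)*b/2))*exp(-2^(1/3)*b/2)


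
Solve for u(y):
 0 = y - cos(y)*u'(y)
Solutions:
 u(y) = C1 + Integral(y/cos(y), y)


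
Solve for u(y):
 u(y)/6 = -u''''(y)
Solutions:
 u(y) = (C1*sin(2^(1/4)*3^(3/4)*y/6) + C2*cos(2^(1/4)*3^(3/4)*y/6))*exp(-2^(1/4)*3^(3/4)*y/6) + (C3*sin(2^(1/4)*3^(3/4)*y/6) + C4*cos(2^(1/4)*3^(3/4)*y/6))*exp(2^(1/4)*3^(3/4)*y/6)


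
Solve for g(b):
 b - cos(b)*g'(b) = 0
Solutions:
 g(b) = C1 + Integral(b/cos(b), b)


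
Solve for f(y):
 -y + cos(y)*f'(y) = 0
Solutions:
 f(y) = C1 + Integral(y/cos(y), y)


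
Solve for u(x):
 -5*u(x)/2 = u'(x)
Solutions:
 u(x) = C1*exp(-5*x/2)


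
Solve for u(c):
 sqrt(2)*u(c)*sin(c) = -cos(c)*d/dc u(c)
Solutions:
 u(c) = C1*cos(c)^(sqrt(2))


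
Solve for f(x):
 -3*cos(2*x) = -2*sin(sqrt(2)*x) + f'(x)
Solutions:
 f(x) = C1 - 3*sin(2*x)/2 - sqrt(2)*cos(sqrt(2)*x)


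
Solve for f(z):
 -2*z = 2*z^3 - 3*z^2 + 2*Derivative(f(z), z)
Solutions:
 f(z) = C1 - z^4/4 + z^3/2 - z^2/2


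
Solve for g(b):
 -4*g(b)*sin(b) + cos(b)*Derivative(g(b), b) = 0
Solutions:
 g(b) = C1/cos(b)^4


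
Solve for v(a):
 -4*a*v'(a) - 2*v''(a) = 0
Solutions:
 v(a) = C1 + C2*erf(a)


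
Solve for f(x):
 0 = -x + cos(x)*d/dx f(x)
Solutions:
 f(x) = C1 + Integral(x/cos(x), x)


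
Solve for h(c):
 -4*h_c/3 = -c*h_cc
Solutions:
 h(c) = C1 + C2*c^(7/3)


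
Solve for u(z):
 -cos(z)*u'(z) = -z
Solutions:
 u(z) = C1 + Integral(z/cos(z), z)


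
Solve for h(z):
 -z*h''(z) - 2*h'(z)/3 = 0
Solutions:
 h(z) = C1 + C2*z^(1/3)


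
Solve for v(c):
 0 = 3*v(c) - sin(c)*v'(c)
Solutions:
 v(c) = C1*(cos(c) - 1)^(3/2)/(cos(c) + 1)^(3/2)


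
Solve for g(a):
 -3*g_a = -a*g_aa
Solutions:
 g(a) = C1 + C2*a^4


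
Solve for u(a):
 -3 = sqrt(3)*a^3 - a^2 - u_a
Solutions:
 u(a) = C1 + sqrt(3)*a^4/4 - a^3/3 + 3*a


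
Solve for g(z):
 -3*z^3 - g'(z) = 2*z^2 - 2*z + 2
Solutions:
 g(z) = C1 - 3*z^4/4 - 2*z^3/3 + z^2 - 2*z


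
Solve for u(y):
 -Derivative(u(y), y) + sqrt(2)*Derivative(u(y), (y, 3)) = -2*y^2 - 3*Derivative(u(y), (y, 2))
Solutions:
 u(y) = C1 + C2*exp(sqrt(2)*y*(-3 + sqrt(4*sqrt(2) + 9))/4) + C3*exp(-sqrt(2)*y*(3 + sqrt(4*sqrt(2) + 9))/4) + 2*y^3/3 + 6*y^2 + 4*sqrt(2)*y + 36*y


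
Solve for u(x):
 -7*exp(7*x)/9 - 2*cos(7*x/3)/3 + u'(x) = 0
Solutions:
 u(x) = C1 + exp(7*x)/9 + 2*sin(7*x/3)/7


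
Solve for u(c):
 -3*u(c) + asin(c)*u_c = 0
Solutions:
 u(c) = C1*exp(3*Integral(1/asin(c), c))


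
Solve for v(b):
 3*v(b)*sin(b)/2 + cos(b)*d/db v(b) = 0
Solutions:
 v(b) = C1*cos(b)^(3/2)


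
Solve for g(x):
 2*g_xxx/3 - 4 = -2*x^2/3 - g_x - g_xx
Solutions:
 g(x) = C1 - 2*x^3/9 + 2*x^2/3 + 32*x/9 + (C2*sin(sqrt(15)*x/4) + C3*cos(sqrt(15)*x/4))*exp(-3*x/4)


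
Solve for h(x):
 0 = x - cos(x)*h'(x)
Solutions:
 h(x) = C1 + Integral(x/cos(x), x)


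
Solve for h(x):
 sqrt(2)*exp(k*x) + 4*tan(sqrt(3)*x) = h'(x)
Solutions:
 h(x) = C1 + sqrt(2)*Piecewise((exp(k*x)/k, Ne(k, 0)), (x, True)) - 4*sqrt(3)*log(cos(sqrt(3)*x))/3


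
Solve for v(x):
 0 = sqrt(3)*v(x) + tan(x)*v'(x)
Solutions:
 v(x) = C1/sin(x)^(sqrt(3))


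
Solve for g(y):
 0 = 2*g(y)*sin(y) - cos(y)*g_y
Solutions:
 g(y) = C1/cos(y)^2


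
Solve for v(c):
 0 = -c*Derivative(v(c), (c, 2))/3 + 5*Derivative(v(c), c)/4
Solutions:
 v(c) = C1 + C2*c^(19/4)


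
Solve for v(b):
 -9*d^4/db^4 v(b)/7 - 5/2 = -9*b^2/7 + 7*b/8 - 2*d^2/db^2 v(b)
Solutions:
 v(b) = C1 + C2*b + C3*exp(-sqrt(14)*b/3) + C4*exp(sqrt(14)*b/3) - 3*b^4/56 + 7*b^3/96 + 83*b^2/392


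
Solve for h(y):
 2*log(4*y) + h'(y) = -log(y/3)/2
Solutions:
 h(y) = C1 - 5*y*log(y)/2 - 4*y*log(2) + y*log(3)/2 + 5*y/2


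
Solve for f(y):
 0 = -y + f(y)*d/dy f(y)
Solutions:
 f(y) = -sqrt(C1 + y^2)
 f(y) = sqrt(C1 + y^2)


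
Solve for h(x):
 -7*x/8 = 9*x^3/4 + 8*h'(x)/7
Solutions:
 h(x) = C1 - 63*x^4/128 - 49*x^2/128


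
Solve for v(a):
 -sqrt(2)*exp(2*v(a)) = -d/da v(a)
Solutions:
 v(a) = log(-sqrt(-1/(C1 + sqrt(2)*a))) - log(2)/2
 v(a) = log(-1/(C1 + sqrt(2)*a))/2 - log(2)/2


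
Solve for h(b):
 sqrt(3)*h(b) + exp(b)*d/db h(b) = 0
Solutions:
 h(b) = C1*exp(sqrt(3)*exp(-b))


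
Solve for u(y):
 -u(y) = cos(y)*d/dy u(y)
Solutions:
 u(y) = C1*sqrt(sin(y) - 1)/sqrt(sin(y) + 1)


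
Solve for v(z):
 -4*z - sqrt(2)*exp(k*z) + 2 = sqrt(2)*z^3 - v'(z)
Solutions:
 v(z) = C1 + sqrt(2)*z^4/4 + 2*z^2 - 2*z + sqrt(2)*exp(k*z)/k


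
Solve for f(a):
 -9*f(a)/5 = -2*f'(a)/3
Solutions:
 f(a) = C1*exp(27*a/10)


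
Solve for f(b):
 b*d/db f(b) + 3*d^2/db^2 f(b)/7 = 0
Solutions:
 f(b) = C1 + C2*erf(sqrt(42)*b/6)


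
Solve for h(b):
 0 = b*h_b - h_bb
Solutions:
 h(b) = C1 + C2*erfi(sqrt(2)*b/2)


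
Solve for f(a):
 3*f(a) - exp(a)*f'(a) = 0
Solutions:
 f(a) = C1*exp(-3*exp(-a))


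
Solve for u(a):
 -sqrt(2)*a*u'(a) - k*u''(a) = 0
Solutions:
 u(a) = C1 + C2*sqrt(k)*erf(2^(3/4)*a*sqrt(1/k)/2)


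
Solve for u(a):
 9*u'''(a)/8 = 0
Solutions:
 u(a) = C1 + C2*a + C3*a^2


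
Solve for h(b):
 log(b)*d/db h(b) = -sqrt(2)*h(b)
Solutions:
 h(b) = C1*exp(-sqrt(2)*li(b))


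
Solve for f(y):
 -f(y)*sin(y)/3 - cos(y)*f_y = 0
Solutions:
 f(y) = C1*cos(y)^(1/3)


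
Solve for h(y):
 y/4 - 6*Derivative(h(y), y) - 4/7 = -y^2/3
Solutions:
 h(y) = C1 + y^3/54 + y^2/48 - 2*y/21


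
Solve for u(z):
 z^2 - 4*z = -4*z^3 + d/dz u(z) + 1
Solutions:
 u(z) = C1 + z^4 + z^3/3 - 2*z^2 - z


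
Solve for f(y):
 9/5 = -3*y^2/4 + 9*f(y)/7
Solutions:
 f(y) = 7*y^2/12 + 7/5


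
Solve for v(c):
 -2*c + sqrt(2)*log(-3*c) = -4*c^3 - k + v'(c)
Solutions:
 v(c) = C1 + c^4 - c^2 + c*(k - sqrt(2) + sqrt(2)*log(3)) + sqrt(2)*c*log(-c)


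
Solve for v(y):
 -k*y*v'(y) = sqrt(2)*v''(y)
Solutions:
 v(y) = Piecewise((-2^(3/4)*sqrt(pi)*C1*erf(2^(1/4)*sqrt(k)*y/2)/(2*sqrt(k)) - C2, (k > 0) | (k < 0)), (-C1*y - C2, True))


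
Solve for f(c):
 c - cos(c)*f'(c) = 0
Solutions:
 f(c) = C1 + Integral(c/cos(c), c)


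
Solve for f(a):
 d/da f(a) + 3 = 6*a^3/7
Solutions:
 f(a) = C1 + 3*a^4/14 - 3*a


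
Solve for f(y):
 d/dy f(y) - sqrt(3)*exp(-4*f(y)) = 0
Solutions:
 f(y) = log(-I*(C1 + 4*sqrt(3)*y)^(1/4))
 f(y) = log(I*(C1 + 4*sqrt(3)*y)^(1/4))
 f(y) = log(-(C1 + 4*sqrt(3)*y)^(1/4))
 f(y) = log(C1 + 4*sqrt(3)*y)/4


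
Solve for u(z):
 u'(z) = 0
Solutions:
 u(z) = C1


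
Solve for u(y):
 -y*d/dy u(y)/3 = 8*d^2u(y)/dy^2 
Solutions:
 u(y) = C1 + C2*erf(sqrt(3)*y/12)


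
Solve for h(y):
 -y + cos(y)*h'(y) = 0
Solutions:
 h(y) = C1 + Integral(y/cos(y), y)


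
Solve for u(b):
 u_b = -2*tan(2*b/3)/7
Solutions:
 u(b) = C1 + 3*log(cos(2*b/3))/7


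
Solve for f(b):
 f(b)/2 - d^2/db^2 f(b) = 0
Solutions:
 f(b) = C1*exp(-sqrt(2)*b/2) + C2*exp(sqrt(2)*b/2)


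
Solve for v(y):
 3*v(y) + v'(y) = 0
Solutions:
 v(y) = C1*exp(-3*y)


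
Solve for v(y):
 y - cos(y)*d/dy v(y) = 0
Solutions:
 v(y) = C1 + Integral(y/cos(y), y)


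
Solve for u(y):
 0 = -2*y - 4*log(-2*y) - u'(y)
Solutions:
 u(y) = C1 - y^2 - 4*y*log(-y) + 4*y*(1 - log(2))


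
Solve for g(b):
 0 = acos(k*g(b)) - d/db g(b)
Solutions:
 Integral(1/acos(_y*k), (_y, g(b))) = C1 + b


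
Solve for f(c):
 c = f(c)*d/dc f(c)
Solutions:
 f(c) = -sqrt(C1 + c^2)
 f(c) = sqrt(C1 + c^2)


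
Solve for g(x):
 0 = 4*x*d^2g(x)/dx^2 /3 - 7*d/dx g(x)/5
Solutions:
 g(x) = C1 + C2*x^(41/20)


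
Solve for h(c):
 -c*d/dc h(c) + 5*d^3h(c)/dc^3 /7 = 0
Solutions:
 h(c) = C1 + Integral(C2*airyai(5^(2/3)*7^(1/3)*c/5) + C3*airybi(5^(2/3)*7^(1/3)*c/5), c)


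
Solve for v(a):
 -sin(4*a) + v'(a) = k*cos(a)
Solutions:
 v(a) = C1 + k*sin(a) - cos(4*a)/4


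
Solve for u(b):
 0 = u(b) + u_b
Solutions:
 u(b) = C1*exp(-b)


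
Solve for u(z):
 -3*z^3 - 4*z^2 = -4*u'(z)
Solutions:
 u(z) = C1 + 3*z^4/16 + z^3/3


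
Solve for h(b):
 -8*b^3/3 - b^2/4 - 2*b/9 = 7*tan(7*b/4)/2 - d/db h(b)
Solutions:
 h(b) = C1 + 2*b^4/3 + b^3/12 + b^2/9 - 2*log(cos(7*b/4))


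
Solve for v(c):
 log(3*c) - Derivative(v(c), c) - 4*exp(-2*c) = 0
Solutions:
 v(c) = C1 + c*log(c) + c*(-1 + log(3)) + 2*exp(-2*c)


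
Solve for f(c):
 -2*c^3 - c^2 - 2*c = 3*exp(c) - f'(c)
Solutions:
 f(c) = C1 + c^4/2 + c^3/3 + c^2 + 3*exp(c)


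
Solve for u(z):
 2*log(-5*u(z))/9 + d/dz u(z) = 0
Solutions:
 9*Integral(1/(log(-_y) + log(5)), (_y, u(z)))/2 = C1 - z


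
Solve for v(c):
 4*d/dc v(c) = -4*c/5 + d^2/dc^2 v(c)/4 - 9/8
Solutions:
 v(c) = C1 + C2*exp(16*c) - c^2/10 - 47*c/160


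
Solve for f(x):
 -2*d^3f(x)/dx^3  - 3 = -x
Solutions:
 f(x) = C1 + C2*x + C3*x^2 + x^4/48 - x^3/4


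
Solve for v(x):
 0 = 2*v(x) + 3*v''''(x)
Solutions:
 v(x) = (C1*sin(6^(3/4)*x/6) + C2*cos(6^(3/4)*x/6))*exp(-6^(3/4)*x/6) + (C3*sin(6^(3/4)*x/6) + C4*cos(6^(3/4)*x/6))*exp(6^(3/4)*x/6)


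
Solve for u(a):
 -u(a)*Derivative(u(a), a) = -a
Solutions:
 u(a) = -sqrt(C1 + a^2)
 u(a) = sqrt(C1 + a^2)


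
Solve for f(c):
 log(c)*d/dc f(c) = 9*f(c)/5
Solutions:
 f(c) = C1*exp(9*li(c)/5)


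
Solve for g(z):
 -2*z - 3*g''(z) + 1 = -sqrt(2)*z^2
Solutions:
 g(z) = C1 + C2*z + sqrt(2)*z^4/36 - z^3/9 + z^2/6


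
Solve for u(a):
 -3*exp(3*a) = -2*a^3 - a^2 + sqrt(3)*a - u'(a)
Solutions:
 u(a) = C1 - a^4/2 - a^3/3 + sqrt(3)*a^2/2 + exp(3*a)


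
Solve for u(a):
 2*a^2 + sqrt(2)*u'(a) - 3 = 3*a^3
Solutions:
 u(a) = C1 + 3*sqrt(2)*a^4/8 - sqrt(2)*a^3/3 + 3*sqrt(2)*a/2


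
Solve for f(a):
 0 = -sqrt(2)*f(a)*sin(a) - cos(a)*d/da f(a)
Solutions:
 f(a) = C1*cos(a)^(sqrt(2))


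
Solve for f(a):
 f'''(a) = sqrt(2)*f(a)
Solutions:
 f(a) = C3*exp(2^(1/6)*a) + (C1*sin(2^(1/6)*sqrt(3)*a/2) + C2*cos(2^(1/6)*sqrt(3)*a/2))*exp(-2^(1/6)*a/2)


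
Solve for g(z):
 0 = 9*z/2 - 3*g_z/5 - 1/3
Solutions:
 g(z) = C1 + 15*z^2/4 - 5*z/9


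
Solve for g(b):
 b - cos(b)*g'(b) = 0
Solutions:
 g(b) = C1 + Integral(b/cos(b), b)


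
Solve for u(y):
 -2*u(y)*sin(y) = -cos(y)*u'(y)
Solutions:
 u(y) = C1/cos(y)^2


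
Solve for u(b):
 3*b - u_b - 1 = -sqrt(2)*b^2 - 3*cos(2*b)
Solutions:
 u(b) = C1 + sqrt(2)*b^3/3 + 3*b^2/2 - b + 3*sin(2*b)/2


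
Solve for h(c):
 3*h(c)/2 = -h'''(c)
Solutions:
 h(c) = C3*exp(-2^(2/3)*3^(1/3)*c/2) + (C1*sin(2^(2/3)*3^(5/6)*c/4) + C2*cos(2^(2/3)*3^(5/6)*c/4))*exp(2^(2/3)*3^(1/3)*c/4)


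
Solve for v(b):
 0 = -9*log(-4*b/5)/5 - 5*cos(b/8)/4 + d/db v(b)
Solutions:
 v(b) = C1 + 9*b*log(-b)/5 - 9*b*log(5)/5 - 9*b/5 + 18*b*log(2)/5 + 10*sin(b/8)


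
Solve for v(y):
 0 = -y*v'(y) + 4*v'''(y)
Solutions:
 v(y) = C1 + Integral(C2*airyai(2^(1/3)*y/2) + C3*airybi(2^(1/3)*y/2), y)


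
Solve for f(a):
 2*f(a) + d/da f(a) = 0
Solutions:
 f(a) = C1*exp(-2*a)


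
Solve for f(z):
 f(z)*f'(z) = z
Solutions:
 f(z) = -sqrt(C1 + z^2)
 f(z) = sqrt(C1 + z^2)


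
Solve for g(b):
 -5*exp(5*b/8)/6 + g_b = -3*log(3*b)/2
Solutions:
 g(b) = C1 - 3*b*log(b)/2 + 3*b*(1 - log(3))/2 + 4*exp(5*b/8)/3


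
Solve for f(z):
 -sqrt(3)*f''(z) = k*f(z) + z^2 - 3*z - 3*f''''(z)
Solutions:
 f(z) = C1*exp(-sqrt(2)*3^(3/4)*z*sqrt(1 - sqrt(4*k + 1))/6) + C2*exp(sqrt(2)*3^(3/4)*z*sqrt(1 - sqrt(4*k + 1))/6) + C3*exp(-sqrt(2)*3^(3/4)*z*sqrt(sqrt(4*k + 1) + 1)/6) + C4*exp(sqrt(2)*3^(3/4)*z*sqrt(sqrt(4*k + 1) + 1)/6) - z^2/k + 3*z/k + 2*sqrt(3)/k^2


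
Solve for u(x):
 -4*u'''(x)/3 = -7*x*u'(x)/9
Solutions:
 u(x) = C1 + Integral(C2*airyai(126^(1/3)*x/6) + C3*airybi(126^(1/3)*x/6), x)


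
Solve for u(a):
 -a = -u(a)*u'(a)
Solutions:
 u(a) = -sqrt(C1 + a^2)
 u(a) = sqrt(C1 + a^2)


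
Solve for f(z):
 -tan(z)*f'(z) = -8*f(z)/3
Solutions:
 f(z) = C1*sin(z)^(8/3)


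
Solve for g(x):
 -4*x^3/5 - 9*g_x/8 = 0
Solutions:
 g(x) = C1 - 8*x^4/45


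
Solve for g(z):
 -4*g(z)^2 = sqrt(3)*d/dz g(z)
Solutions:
 g(z) = 3/(C1 + 4*sqrt(3)*z)


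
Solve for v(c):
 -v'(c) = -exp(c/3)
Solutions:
 v(c) = C1 + 3*exp(c/3)


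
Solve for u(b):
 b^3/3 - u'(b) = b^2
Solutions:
 u(b) = C1 + b^4/12 - b^3/3


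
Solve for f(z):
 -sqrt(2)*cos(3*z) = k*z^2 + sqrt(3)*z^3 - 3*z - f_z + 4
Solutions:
 f(z) = C1 + k*z^3/3 + sqrt(3)*z^4/4 - 3*z^2/2 + 4*z + sqrt(2)*sin(3*z)/3


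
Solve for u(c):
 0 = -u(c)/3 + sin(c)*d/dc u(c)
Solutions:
 u(c) = C1*(cos(c) - 1)^(1/6)/(cos(c) + 1)^(1/6)


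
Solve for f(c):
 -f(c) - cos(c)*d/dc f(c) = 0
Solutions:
 f(c) = C1*sqrt(sin(c) - 1)/sqrt(sin(c) + 1)


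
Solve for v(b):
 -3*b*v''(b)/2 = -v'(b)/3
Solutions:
 v(b) = C1 + C2*b^(11/9)


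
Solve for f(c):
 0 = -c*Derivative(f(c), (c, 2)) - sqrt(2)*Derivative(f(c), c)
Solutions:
 f(c) = C1 + C2*c^(1 - sqrt(2))


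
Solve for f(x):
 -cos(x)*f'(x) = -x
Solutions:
 f(x) = C1 + Integral(x/cos(x), x)


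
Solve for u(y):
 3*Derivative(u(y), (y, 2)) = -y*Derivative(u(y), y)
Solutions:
 u(y) = C1 + C2*erf(sqrt(6)*y/6)


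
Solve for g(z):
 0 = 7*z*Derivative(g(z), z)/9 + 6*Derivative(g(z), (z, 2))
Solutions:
 g(z) = C1 + C2*erf(sqrt(21)*z/18)


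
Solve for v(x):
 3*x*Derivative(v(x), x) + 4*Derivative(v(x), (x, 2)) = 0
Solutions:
 v(x) = C1 + C2*erf(sqrt(6)*x/4)


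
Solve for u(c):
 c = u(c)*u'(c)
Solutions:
 u(c) = -sqrt(C1 + c^2)
 u(c) = sqrt(C1 + c^2)


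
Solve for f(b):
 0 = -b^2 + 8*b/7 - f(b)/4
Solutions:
 f(b) = 4*b*(8 - 7*b)/7


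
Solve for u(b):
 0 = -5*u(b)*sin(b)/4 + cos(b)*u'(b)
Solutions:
 u(b) = C1/cos(b)^(5/4)


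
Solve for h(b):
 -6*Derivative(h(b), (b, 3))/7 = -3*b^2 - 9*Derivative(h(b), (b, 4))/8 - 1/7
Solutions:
 h(b) = C1 + C2*b + C3*b^2 + C4*exp(16*b/21) + 7*b^5/120 + 49*b^4/128 + 9389*b^3/4608


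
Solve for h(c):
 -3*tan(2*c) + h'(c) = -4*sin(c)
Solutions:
 h(c) = C1 - 3*log(cos(2*c))/2 + 4*cos(c)


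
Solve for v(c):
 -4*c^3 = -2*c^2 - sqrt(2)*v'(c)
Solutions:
 v(c) = C1 + sqrt(2)*c^4/2 - sqrt(2)*c^3/3


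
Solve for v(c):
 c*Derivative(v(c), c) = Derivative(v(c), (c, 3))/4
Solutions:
 v(c) = C1 + Integral(C2*airyai(2^(2/3)*c) + C3*airybi(2^(2/3)*c), c)


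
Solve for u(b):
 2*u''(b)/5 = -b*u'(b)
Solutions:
 u(b) = C1 + C2*erf(sqrt(5)*b/2)


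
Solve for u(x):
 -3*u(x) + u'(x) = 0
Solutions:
 u(x) = C1*exp(3*x)


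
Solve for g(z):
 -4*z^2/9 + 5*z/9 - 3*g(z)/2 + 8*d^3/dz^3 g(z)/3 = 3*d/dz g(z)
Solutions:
 g(z) = C1*exp(-6^(1/3)*z*(6^(1/3)/(sqrt(3) + 3)^(1/3) + (sqrt(3) + 3)^(1/3))/8)*sin(2^(1/3)*3^(1/6)*z*(-3^(2/3)*(sqrt(3) + 3)^(1/3) + 3*2^(1/3)/(sqrt(3) + 3)^(1/3))/8) + C2*exp(-6^(1/3)*z*(6^(1/3)/(sqrt(3) + 3)^(1/3) + (sqrt(3) + 3)^(1/3))/8)*cos(2^(1/3)*3^(1/6)*z*(-3^(2/3)*(sqrt(3) + 3)^(1/3) + 3*2^(1/3)/(sqrt(3) + 3)^(1/3))/8) + C3*exp(6^(1/3)*z*(6^(1/3)/(sqrt(3) + 3)^(1/3) + (sqrt(3) + 3)^(1/3))/4) - 8*z^2/27 + 14*z/9 - 28/9


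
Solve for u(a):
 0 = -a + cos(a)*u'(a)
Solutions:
 u(a) = C1 + Integral(a/cos(a), a)


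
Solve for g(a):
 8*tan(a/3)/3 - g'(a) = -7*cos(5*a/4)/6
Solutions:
 g(a) = C1 - 8*log(cos(a/3)) + 14*sin(5*a/4)/15
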